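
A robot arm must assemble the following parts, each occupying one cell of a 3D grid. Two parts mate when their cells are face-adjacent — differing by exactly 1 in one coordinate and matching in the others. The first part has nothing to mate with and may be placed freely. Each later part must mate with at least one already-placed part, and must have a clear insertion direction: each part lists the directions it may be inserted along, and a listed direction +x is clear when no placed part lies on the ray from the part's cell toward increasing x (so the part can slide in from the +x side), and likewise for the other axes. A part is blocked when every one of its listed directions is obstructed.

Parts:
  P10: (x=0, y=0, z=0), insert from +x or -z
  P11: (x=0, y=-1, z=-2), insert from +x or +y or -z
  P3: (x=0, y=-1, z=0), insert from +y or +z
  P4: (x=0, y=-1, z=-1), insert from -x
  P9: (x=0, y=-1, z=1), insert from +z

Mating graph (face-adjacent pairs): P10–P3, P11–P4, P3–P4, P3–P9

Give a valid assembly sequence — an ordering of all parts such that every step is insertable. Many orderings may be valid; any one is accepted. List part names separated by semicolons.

P3; P9; P10; P4; P11

1. P3@(0, -1, 0) [+y clear] — {P3}
2. P9@(0, -1, 1) [+z clear] — {P3, P9}
3. P10@(0, 0, 0) [+x clear] — {P10, P3, P9}
4. P4@(0, -1, -1) [-x clear] — {P10, P3, P4, P9}
5. P11@(0, -1, -2) [+x clear] — {P10, P11, P3, P4, P9}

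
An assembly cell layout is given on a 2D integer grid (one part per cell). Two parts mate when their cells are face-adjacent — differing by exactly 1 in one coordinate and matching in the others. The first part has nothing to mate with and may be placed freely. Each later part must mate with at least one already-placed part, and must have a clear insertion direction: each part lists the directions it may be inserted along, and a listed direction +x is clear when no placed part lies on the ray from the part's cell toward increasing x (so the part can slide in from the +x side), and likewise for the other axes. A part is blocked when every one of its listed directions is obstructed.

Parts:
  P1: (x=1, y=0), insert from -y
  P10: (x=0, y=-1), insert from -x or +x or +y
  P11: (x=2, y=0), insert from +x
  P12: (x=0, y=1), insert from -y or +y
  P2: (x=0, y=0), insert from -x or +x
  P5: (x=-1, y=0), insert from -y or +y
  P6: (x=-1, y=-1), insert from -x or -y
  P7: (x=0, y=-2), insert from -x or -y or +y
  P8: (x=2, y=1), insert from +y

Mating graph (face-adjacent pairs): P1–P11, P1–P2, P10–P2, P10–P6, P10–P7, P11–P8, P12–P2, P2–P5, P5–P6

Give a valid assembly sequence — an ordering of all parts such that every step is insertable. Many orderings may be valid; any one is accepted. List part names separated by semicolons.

P12; P2; P1; P10; P6; P5; P7; P11; P8

1. P12@(0, 1) [-y clear] — {P12}
2. P2@(0, 0) [-x clear] — {P12, P2}
3. P1@(1, 0) [-y clear] — {P1, P12, P2}
4. P10@(0, -1) [-x clear] — {P1, P10, P12, P2}
5. P6@(-1, -1) [-x clear] — {P1, P10, P12, P2, P6}
6. P5@(-1, 0) [+y clear] — {P1, P10, P12, P2, P5, P6}
7. P7@(0, -2) [-x clear] — {P1, P10, P12, P2, P5, P6, P7}
8. P11@(2, 0) [+x clear] — {P1, P10, P11, P12, P2, P5, P6, P7}
9. P8@(2, 1) [+y clear] — {P1, P10, P11, P12, P2, P5, P6, P7, P8}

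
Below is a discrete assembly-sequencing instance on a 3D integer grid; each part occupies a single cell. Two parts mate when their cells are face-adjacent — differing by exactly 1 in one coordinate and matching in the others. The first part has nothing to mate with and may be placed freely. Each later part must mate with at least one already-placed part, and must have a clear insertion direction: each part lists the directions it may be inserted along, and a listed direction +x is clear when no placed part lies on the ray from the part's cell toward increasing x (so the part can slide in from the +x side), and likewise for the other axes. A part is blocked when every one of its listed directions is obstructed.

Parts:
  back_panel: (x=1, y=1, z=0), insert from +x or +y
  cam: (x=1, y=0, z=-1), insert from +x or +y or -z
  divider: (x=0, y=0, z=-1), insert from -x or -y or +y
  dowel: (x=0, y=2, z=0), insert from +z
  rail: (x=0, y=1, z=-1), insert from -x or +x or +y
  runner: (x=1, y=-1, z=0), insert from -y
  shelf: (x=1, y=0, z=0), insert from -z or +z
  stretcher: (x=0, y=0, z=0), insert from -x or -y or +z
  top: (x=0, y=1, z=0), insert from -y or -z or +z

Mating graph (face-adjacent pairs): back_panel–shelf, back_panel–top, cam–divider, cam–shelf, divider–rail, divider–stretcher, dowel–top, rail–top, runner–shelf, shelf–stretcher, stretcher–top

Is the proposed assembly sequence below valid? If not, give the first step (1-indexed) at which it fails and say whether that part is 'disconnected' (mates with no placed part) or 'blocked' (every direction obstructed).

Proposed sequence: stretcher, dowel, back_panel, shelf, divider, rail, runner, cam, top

Invalid at step 2 (disconnected)

1. stretcher@(0, 0, 0) [-x clear] — {stretcher}
2. dowel@(0, 2, 0) — no placed neighbour ⇒ disconnected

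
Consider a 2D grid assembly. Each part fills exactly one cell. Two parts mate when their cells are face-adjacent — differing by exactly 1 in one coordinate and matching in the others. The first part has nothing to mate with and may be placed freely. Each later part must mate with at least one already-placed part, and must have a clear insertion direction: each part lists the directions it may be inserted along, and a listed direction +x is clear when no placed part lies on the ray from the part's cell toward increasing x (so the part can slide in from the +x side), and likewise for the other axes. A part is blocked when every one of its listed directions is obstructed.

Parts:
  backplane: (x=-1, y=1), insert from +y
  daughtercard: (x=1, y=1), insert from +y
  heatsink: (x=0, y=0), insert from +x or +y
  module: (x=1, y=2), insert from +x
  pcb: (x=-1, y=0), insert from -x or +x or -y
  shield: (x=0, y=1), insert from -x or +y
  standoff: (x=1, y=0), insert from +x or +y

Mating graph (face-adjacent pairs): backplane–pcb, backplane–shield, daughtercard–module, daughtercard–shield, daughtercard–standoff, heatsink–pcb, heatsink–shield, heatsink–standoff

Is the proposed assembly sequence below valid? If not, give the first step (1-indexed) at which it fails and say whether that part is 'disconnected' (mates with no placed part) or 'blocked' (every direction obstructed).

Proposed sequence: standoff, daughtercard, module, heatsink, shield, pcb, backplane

Valid

1. standoff@(1, 0) [+x clear] — {standoff}
2. daughtercard@(1, 1) [+y clear] — {daughtercard, standoff}
3. module@(1, 2) [+x clear] — {daughtercard, module, standoff}
4. heatsink@(0, 0) [+y clear] — {daughtercard, heatsink, module, standoff}
5. shield@(0, 1) [-x clear] — {daughtercard, heatsink, module, shield, standoff}
6. pcb@(-1, 0) [-x clear] — {daughtercard, heatsink, module, pcb, shield, standoff}
7. backplane@(-1, 1) [+y clear] — {backplane, daughtercard, heatsink, module, pcb, shield, standoff}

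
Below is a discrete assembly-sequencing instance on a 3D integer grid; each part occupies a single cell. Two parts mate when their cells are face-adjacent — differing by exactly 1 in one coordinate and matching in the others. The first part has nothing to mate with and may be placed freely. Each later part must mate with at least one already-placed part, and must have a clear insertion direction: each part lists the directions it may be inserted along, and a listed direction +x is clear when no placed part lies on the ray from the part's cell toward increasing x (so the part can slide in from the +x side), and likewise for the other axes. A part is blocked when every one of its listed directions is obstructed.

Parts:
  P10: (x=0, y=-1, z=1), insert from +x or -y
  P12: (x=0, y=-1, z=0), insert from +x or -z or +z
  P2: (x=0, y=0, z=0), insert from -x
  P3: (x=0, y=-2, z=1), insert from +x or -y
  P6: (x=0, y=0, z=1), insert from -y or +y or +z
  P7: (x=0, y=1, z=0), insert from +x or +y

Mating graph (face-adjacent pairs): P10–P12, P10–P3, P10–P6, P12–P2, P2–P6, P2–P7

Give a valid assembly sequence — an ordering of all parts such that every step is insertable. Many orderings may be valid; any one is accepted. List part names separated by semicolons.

P12; P2; P7; P6; P10; P3

1. P12@(0, -1, 0) [+x clear] — {P12}
2. P2@(0, 0, 0) [-x clear] — {P12, P2}
3. P7@(0, 1, 0) [+x clear] — {P12, P2, P7}
4. P6@(0, 0, 1) [-y clear] — {P12, P2, P6, P7}
5. P10@(0, -1, 1) [+x clear] — {P10, P12, P2, P6, P7}
6. P3@(0, -2, 1) [+x clear] — {P10, P12, P2, P3, P6, P7}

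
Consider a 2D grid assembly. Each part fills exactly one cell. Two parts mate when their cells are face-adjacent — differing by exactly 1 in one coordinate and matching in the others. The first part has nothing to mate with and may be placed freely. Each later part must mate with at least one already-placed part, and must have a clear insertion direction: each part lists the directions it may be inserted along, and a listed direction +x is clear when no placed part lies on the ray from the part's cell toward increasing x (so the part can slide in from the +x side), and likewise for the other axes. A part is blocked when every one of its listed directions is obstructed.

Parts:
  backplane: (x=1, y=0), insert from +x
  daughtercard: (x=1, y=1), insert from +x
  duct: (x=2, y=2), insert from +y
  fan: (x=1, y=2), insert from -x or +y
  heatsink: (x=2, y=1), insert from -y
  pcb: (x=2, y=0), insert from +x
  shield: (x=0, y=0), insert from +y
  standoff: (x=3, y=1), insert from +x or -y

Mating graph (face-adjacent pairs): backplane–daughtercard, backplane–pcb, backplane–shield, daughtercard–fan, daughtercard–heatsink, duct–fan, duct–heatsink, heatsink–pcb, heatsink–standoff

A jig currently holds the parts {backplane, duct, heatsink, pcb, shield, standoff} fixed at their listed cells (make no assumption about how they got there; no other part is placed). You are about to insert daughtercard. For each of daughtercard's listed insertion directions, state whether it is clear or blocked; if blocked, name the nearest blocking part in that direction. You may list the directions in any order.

+x: blocked by heatsink

+x: nearest on ray is heatsink@(2, 1) ⇒ blocked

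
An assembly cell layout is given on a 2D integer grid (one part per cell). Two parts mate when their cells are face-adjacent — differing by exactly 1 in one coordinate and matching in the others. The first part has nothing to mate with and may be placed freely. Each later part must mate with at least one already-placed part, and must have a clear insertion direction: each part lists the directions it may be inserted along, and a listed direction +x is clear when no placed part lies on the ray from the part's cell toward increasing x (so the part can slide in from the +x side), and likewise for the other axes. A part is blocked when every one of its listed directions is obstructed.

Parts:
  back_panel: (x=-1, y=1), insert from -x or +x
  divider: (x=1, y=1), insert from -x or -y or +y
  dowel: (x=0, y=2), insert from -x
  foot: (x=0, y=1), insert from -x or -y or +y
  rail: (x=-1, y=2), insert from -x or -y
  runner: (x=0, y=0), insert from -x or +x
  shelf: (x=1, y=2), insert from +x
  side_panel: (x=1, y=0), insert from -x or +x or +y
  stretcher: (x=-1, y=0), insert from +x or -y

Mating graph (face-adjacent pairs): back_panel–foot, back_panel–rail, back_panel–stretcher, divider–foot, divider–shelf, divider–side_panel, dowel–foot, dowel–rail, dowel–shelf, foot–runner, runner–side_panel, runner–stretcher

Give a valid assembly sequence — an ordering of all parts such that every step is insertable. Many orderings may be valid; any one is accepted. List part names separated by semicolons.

shelf; divider; side_panel; runner; dowel; rail; foot; back_panel; stretcher

1. shelf@(1, 2) [+x clear] — {shelf}
2. divider@(1, 1) [-x clear] — {divider, shelf}
3. side_panel@(1, 0) [-x clear] — {divider, shelf, side_panel}
4. runner@(0, 0) [-x clear] — {divider, runner, shelf, side_panel}
5. dowel@(0, 2) [-x clear] — {divider, dowel, runner, shelf, side_panel}
6. rail@(-1, 2) [-x clear] — {divider, dowel, rail, runner, shelf, side_panel}
7. foot@(0, 1) [-x clear] — {divider, dowel, foot, rail, runner, shelf, side_panel}
8. back_panel@(-1, 1) [-x clear] — {back_panel, divider, dowel, foot, rail, runner, shelf, side_panel}
9. stretcher@(-1, 0) [-y clear] — {back_panel, divider, dowel, foot, rail, runner, shelf, side_panel, stretcher}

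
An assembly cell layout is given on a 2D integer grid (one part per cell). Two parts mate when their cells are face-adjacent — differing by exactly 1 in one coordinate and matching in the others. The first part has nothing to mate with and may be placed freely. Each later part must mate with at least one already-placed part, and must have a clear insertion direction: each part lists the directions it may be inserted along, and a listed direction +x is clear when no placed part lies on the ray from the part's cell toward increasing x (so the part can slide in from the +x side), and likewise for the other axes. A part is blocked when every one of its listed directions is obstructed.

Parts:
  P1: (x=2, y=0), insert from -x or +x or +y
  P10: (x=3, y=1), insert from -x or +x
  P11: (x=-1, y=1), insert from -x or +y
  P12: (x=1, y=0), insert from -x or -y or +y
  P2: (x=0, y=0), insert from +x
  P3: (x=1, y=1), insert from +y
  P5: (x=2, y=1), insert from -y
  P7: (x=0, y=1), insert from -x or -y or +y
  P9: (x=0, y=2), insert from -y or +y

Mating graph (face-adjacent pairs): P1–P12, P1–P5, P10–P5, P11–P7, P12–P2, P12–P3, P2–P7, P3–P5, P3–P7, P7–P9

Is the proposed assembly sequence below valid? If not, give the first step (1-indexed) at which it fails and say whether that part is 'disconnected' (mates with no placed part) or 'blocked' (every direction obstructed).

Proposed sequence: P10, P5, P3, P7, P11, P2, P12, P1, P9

Valid

1. P10@(3, 1) [-x clear] — {P10}
2. P5@(2, 1) [-y clear] — {P10, P5}
3. P3@(1, 1) [+y clear] — {P10, P3, P5}
4. P7@(0, 1) [-x clear] — {P10, P3, P5, P7}
5. P11@(-1, 1) [-x clear] — {P10, P11, P3, P5, P7}
6. P2@(0, 0) [+x clear] — {P10, P11, P2, P3, P5, P7}
7. P12@(1, 0) [-y clear] — {P10, P11, P12, P2, P3, P5, P7}
8. P1@(2, 0) [+x clear] — {P1, P10, P11, P12, P2, P3, P5, P7}
9. P9@(0, 2) [+y clear] — {P1, P10, P11, P12, P2, P3, P5, P7, P9}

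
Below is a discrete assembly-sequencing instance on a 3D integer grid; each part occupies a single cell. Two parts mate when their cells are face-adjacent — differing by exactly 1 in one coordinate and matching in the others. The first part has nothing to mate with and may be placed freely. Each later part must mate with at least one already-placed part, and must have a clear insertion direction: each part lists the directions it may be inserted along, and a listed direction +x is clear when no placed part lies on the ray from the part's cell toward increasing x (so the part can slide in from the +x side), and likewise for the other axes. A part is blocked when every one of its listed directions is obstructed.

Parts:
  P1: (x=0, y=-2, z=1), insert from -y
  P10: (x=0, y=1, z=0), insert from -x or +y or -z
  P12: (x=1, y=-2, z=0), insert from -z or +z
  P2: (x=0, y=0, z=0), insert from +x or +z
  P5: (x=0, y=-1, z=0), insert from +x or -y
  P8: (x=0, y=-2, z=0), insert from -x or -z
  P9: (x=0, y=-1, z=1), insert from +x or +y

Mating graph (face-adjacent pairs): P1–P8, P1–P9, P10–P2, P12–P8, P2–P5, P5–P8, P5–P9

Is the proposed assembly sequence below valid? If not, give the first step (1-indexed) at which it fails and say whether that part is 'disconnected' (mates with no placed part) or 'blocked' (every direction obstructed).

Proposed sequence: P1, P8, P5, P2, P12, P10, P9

1. P1@(0, -2, 1) [-y clear] — {P1}
2. P8@(0, -2, 0) [-x clear] — {P1, P8}
3. P5@(0, -1, 0) [+x clear] — {P1, P5, P8}
4. P2@(0, 0, 0) [+x clear] — {P1, P2, P5, P8}
5. P12@(1, -2, 0) [-z clear] — {P1, P12, P2, P5, P8}
6. P10@(0, 1, 0) [-x clear] — {P1, P10, P12, P2, P5, P8}
7. P9@(0, -1, 1) [+x clear] — {P1, P10, P12, P2, P5, P8, P9}

Valid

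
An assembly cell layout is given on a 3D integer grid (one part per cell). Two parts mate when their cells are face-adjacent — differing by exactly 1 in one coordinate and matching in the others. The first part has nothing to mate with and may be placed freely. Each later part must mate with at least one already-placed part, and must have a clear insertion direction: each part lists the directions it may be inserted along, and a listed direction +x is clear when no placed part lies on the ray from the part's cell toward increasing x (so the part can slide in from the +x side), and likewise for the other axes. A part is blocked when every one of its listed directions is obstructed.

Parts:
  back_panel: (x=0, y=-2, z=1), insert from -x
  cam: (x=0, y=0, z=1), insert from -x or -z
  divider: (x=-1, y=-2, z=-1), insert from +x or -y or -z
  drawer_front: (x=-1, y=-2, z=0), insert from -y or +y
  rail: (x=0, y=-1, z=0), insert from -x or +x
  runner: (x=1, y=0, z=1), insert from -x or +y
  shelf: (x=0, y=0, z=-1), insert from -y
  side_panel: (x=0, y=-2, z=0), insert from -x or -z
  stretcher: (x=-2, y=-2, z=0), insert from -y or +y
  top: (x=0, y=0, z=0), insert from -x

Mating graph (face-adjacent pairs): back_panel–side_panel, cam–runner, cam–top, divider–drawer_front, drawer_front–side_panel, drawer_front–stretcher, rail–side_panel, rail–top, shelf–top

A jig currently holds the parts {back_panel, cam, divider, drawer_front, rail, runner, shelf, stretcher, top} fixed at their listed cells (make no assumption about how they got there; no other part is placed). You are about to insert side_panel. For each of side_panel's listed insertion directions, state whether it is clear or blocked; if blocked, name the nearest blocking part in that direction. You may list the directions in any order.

-x: nearest on ray is drawer_front@(-1, -2, 0) ⇒ blocked
-z: ray from side_panel(0, -2, 0) has no placed part ⇒ clear

-x: blocked by drawer_front; -z: clear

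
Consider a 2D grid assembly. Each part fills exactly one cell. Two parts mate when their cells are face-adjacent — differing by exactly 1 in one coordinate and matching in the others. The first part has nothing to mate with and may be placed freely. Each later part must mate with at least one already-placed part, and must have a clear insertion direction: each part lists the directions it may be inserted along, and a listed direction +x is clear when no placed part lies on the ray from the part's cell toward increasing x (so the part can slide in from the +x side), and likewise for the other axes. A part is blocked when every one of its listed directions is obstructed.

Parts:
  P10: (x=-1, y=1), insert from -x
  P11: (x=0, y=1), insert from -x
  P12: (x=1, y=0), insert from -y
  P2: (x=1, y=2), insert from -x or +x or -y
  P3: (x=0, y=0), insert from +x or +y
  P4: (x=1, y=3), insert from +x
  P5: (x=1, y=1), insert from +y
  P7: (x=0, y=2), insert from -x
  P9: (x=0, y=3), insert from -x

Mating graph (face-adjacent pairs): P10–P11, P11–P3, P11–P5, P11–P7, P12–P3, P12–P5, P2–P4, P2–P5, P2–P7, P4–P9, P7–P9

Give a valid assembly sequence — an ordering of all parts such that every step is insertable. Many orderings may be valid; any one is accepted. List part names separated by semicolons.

P12; P5; P2; P4; P3; P7; P9; P11; P10

1. P12@(1, 0) [-y clear] — {P12}
2. P5@(1, 1) [+y clear] — {P12, P5}
3. P2@(1, 2) [-x clear] — {P12, P2, P5}
4. P4@(1, 3) [+x clear] — {P12, P2, P4, P5}
5. P3@(0, 0) [+y clear] — {P12, P2, P3, P4, P5}
6. P7@(0, 2) [-x clear] — {P12, P2, P3, P4, P5, P7}
7. P9@(0, 3) [-x clear] — {P12, P2, P3, P4, P5, P7, P9}
8. P11@(0, 1) [-x clear] — {P11, P12, P2, P3, P4, P5, P7, P9}
9. P10@(-1, 1) [-x clear] — {P10, P11, P12, P2, P3, P4, P5, P7, P9}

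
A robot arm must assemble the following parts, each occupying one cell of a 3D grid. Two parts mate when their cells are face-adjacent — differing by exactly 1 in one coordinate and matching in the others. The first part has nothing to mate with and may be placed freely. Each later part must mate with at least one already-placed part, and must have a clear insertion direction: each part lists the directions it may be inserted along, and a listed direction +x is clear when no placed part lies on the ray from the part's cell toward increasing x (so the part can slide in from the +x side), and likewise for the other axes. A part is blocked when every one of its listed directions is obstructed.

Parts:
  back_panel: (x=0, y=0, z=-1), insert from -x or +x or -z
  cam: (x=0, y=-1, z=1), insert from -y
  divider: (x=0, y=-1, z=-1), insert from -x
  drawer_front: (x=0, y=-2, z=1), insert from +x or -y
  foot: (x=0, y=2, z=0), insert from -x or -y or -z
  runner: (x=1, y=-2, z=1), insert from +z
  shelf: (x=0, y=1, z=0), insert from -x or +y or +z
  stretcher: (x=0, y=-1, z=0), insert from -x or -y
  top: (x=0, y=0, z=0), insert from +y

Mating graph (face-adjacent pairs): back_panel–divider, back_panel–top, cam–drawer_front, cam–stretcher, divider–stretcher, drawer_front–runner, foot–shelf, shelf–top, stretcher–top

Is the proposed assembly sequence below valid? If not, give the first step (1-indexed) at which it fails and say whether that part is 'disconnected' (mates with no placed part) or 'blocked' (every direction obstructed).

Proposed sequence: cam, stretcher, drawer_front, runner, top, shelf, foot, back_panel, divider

1. cam@(0, -1, 1) [-y clear] — {cam}
2. stretcher@(0, -1, 0) [-x clear] — {cam, stretcher}
3. drawer_front@(0, -2, 1) [+x clear] — {cam, drawer_front, stretcher}
4. runner@(1, -2, 1) [+z clear] — {cam, drawer_front, runner, stretcher}
5. top@(0, 0, 0) [+y clear] — {cam, drawer_front, runner, stretcher, top}
6. shelf@(0, 1, 0) [-x clear] — {cam, drawer_front, runner, shelf, stretcher, top}
7. foot@(0, 2, 0) [-x clear] — {cam, drawer_front, foot, runner, shelf, stretcher, top}
8. back_panel@(0, 0, -1) [-x clear] — {back_panel, cam, drawer_front, foot, runner, shelf, stretcher, top}
9. divider@(0, -1, -1) [-x clear] — {back_panel, cam, divider, drawer_front, foot, runner, shelf, stretcher, top}

Valid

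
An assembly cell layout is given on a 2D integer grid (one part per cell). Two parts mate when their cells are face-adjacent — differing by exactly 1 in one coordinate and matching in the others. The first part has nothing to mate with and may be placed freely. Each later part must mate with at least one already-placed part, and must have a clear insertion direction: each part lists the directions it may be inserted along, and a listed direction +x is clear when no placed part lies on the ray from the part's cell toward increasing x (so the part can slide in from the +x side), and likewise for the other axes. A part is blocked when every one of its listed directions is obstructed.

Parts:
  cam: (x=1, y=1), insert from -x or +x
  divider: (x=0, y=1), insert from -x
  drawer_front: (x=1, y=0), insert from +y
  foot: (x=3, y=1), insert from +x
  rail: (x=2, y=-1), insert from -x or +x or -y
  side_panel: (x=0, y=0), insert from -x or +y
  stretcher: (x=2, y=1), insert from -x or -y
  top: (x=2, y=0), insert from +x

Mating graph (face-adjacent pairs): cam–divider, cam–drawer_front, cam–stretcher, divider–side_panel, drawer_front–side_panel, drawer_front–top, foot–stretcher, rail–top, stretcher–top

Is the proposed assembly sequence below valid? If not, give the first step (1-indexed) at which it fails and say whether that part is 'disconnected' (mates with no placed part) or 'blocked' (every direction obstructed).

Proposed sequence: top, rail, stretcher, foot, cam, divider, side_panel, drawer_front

1. top@(2, 0) [+x clear] — {top}
2. rail@(2, -1) [-x clear] — {rail, top}
3. stretcher@(2, 1) [-x clear] — {rail, stretcher, top}
4. foot@(3, 1) [+x clear] — {foot, rail, stretcher, top}
5. cam@(1, 1) [-x clear] — {cam, foot, rail, stretcher, top}
6. divider@(0, 1) [-x clear] — {cam, divider, foot, rail, stretcher, top}
7. side_panel@(0, 0) [-x clear] — {cam, divider, foot, rail, side_panel, stretcher, top}
8. drawer_front@(1, 0) — +y all obstructed ⇒ blocked

Invalid at step 8 (blocked)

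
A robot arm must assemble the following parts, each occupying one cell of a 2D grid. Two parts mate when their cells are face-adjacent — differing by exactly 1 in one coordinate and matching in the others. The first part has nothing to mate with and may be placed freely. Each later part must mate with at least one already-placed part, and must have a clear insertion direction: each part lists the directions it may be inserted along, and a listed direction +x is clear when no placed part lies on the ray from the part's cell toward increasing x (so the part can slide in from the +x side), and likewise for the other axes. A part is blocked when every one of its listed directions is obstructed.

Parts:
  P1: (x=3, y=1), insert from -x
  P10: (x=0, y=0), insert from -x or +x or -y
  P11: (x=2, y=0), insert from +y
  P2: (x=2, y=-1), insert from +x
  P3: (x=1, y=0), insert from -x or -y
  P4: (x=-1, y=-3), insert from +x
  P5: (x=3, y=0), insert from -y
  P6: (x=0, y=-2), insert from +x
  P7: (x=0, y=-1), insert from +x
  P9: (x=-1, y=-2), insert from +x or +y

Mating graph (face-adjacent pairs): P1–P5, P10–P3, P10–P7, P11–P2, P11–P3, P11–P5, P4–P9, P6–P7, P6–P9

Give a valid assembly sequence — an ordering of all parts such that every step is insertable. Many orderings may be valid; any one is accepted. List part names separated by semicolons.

P3; P11; P10; P7; P2; P6; P5; P1; P9; P4

1. P3@(1, 0) [-x clear] — {P3}
2. P11@(2, 0) [+y clear] — {P11, P3}
3. P10@(0, 0) [-x clear] — {P10, P11, P3}
4. P7@(0, -1) [+x clear] — {P10, P11, P3, P7}
5. P2@(2, -1) [+x clear] — {P10, P11, P2, P3, P7}
6. P6@(0, -2) [+x clear] — {P10, P11, P2, P3, P6, P7}
7. P5@(3, 0) [-y clear] — {P10, P11, P2, P3, P5, P6, P7}
8. P1@(3, 1) [-x clear] — {P1, P10, P11, P2, P3, P5, P6, P7}
9. P9@(-1, -2) [+y clear] — {P1, P10, P11, P2, P3, P5, P6, P7, P9}
10. P4@(-1, -3) [+x clear] — {P1, P10, P11, P2, P3, P4, P5, P6, P7, P9}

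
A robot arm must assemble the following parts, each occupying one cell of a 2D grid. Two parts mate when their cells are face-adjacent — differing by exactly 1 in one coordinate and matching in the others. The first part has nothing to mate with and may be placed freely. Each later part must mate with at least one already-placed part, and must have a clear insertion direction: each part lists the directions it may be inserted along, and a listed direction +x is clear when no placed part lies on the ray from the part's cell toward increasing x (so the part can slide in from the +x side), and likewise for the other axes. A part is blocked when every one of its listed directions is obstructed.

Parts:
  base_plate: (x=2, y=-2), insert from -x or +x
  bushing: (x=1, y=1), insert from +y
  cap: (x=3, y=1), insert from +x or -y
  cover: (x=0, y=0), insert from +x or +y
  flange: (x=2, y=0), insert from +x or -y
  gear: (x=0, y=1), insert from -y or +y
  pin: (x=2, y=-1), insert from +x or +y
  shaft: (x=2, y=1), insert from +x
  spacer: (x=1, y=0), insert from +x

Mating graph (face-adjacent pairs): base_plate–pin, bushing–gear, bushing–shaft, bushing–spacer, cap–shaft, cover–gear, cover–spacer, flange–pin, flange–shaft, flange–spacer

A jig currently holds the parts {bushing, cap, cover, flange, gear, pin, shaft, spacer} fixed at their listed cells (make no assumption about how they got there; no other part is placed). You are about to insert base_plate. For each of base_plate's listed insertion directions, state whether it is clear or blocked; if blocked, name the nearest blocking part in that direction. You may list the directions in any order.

+x: clear; -x: clear

-x: ray from base_plate(2, -2) has no placed part ⇒ clear
+x: ray from base_plate(2, -2) has no placed part ⇒ clear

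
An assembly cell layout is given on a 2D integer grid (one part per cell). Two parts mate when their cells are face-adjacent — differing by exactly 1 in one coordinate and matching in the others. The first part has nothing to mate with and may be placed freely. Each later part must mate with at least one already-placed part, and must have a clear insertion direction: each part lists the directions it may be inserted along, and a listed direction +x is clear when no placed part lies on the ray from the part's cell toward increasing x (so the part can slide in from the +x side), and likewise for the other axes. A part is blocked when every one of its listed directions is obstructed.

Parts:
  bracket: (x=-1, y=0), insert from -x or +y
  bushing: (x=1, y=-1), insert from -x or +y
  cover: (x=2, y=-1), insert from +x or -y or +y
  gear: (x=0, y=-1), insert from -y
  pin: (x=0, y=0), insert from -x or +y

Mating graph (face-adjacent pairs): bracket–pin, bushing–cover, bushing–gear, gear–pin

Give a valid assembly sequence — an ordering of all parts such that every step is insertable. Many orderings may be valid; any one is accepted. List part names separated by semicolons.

cover; bushing; gear; pin; bracket

1. cover@(2, -1) [+x clear] — {cover}
2. bushing@(1, -1) [-x clear] — {bushing, cover}
3. gear@(0, -1) [-y clear] — {bushing, cover, gear}
4. pin@(0, 0) [-x clear] — {bushing, cover, gear, pin}
5. bracket@(-1, 0) [-x clear] — {bracket, bushing, cover, gear, pin}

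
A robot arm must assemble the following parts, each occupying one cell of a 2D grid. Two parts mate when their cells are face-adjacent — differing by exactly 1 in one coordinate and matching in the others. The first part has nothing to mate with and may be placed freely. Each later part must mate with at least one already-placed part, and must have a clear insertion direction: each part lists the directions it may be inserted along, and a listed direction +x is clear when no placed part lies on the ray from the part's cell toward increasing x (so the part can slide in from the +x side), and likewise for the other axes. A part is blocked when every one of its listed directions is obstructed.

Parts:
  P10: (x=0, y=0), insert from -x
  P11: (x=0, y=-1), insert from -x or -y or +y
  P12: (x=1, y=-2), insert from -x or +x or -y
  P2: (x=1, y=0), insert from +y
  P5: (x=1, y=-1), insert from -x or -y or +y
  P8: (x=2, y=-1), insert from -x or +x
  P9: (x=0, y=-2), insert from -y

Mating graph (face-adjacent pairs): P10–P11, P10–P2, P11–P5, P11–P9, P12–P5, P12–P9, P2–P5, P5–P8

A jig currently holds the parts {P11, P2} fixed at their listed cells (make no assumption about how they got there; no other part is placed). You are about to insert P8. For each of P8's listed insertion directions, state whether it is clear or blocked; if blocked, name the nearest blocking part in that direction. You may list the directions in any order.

+x: clear; -x: blocked by P11

-x: nearest on ray is P11@(0, -1) ⇒ blocked
+x: ray from P8(2, -1) has no placed part ⇒ clear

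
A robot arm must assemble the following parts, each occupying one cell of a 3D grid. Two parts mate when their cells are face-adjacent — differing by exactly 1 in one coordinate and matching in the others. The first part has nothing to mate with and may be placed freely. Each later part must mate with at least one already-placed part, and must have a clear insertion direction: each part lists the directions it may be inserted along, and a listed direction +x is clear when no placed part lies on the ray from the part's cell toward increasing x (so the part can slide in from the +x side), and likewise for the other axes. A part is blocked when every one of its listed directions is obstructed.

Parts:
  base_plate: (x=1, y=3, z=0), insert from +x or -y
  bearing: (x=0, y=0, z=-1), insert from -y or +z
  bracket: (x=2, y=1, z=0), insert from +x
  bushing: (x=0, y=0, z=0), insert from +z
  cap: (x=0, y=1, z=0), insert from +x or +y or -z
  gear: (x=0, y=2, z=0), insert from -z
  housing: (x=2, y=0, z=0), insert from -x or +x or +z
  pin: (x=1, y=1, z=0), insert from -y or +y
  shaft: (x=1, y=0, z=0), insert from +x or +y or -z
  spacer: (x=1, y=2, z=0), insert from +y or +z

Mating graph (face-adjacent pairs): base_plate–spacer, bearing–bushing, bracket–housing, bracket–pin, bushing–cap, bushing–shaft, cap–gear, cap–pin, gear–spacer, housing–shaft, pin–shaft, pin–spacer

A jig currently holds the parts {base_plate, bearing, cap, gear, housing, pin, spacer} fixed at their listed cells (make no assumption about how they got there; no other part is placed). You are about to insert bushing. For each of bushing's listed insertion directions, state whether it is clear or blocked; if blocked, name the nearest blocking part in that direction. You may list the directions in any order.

+z: clear

+z: ray from bushing(0, 0, 0) has no placed part ⇒ clear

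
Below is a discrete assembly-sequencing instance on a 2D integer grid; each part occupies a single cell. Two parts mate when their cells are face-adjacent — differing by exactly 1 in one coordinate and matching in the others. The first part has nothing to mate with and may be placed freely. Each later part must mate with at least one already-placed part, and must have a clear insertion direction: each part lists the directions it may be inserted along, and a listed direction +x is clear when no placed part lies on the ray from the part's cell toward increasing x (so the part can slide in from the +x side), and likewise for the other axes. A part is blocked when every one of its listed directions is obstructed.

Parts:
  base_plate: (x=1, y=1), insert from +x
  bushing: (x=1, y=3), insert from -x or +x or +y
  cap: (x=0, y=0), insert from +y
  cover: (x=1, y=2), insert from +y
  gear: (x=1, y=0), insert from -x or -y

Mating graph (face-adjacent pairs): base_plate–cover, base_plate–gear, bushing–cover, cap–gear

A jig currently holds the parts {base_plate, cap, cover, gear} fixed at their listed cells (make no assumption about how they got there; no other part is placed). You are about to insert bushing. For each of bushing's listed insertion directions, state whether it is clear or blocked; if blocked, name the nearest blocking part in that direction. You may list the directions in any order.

+x: clear; +y: clear; -x: clear

-x: ray from bushing(1, 3) has no placed part ⇒ clear
+x: ray from bushing(1, 3) has no placed part ⇒ clear
+y: ray from bushing(1, 3) has no placed part ⇒ clear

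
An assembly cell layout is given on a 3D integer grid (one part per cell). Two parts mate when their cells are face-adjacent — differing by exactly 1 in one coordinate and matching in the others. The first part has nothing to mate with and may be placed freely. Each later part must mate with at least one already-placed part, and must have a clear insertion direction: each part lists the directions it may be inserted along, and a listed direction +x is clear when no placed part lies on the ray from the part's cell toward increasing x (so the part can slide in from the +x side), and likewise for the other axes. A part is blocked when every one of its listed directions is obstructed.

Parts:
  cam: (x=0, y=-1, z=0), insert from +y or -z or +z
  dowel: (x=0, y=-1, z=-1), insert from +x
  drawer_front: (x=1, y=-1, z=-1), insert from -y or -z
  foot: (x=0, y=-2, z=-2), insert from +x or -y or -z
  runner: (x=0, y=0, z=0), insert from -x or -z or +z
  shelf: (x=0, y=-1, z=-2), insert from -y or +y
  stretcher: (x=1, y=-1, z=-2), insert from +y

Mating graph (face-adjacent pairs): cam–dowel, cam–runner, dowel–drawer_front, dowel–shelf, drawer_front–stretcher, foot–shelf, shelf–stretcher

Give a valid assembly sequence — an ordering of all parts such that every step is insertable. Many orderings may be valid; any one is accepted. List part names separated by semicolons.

1. shelf@(0, -1, -2) [-y clear] — {shelf}
2. stretcher@(1, -1, -2) [+y clear] — {shelf, stretcher}
3. dowel@(0, -1, -1) [+x clear] — {dowel, shelf, stretcher}
4. foot@(0, -2, -2) [+x clear] — {dowel, foot, shelf, stretcher}
5. cam@(0, -1, 0) [+y clear] — {cam, dowel, foot, shelf, stretcher}
6. drawer_front@(1, -1, -1) [-y clear] — {cam, dowel, drawer_front, foot, shelf, stretcher}
7. runner@(0, 0, 0) [-x clear] — {cam, dowel, drawer_front, foot, runner, shelf, stretcher}

shelf; stretcher; dowel; foot; cam; drawer_front; runner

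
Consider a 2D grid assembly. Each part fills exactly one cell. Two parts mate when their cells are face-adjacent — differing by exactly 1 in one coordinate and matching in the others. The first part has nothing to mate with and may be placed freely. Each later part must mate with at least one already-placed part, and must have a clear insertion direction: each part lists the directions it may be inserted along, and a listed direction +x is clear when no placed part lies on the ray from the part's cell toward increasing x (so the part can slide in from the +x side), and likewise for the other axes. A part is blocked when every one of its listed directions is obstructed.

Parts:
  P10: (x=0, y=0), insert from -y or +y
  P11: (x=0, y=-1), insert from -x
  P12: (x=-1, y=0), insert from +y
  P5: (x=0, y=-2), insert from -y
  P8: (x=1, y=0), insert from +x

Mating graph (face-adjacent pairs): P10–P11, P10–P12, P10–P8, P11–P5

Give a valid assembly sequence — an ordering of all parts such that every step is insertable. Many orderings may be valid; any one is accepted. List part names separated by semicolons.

1. P12@(-1, 0) [+y clear] — {P12}
2. P10@(0, 0) [-y clear] — {P10, P12}
3. P11@(0, -1) [-x clear] — {P10, P11, P12}
4. P5@(0, -2) [-y clear] — {P10, P11, P12, P5}
5. P8@(1, 0) [+x clear] — {P10, P11, P12, P5, P8}

P12; P10; P11; P5; P8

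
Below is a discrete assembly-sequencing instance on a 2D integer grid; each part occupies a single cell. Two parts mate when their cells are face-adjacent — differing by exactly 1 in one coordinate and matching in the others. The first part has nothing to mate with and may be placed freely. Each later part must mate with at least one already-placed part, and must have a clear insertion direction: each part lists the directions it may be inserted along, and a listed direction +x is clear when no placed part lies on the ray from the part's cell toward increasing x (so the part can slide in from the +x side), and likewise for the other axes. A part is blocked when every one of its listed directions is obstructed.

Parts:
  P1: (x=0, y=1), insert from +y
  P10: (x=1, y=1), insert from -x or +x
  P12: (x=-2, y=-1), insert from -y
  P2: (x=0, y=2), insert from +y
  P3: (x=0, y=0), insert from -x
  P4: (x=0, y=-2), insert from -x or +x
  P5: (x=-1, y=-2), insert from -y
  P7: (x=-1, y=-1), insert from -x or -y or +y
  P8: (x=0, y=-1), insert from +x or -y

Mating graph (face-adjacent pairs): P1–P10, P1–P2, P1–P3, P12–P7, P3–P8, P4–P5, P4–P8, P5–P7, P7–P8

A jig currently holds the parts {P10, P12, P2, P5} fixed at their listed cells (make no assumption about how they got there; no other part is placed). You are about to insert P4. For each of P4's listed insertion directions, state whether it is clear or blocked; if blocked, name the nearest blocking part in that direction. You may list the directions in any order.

-x: nearest on ray is P5@(-1, -2) ⇒ blocked
+x: ray from P4(0, -2) has no placed part ⇒ clear

+x: clear; -x: blocked by P5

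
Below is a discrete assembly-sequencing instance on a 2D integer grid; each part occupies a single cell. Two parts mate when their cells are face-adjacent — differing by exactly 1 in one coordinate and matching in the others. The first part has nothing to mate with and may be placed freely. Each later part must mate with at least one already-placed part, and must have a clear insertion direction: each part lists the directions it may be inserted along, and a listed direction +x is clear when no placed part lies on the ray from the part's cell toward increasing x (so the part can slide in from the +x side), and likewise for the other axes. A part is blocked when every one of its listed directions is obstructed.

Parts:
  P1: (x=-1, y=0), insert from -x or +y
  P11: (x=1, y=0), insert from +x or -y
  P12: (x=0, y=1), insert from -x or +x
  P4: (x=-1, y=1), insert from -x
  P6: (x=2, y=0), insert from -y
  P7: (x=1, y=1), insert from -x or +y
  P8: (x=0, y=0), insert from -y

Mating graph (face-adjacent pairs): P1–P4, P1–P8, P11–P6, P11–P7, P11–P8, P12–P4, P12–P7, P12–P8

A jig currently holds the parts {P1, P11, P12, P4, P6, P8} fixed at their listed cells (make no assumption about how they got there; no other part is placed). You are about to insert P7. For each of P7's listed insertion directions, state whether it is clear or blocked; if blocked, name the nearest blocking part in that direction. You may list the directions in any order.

+y: clear; -x: blocked by P12

-x: nearest on ray is P12@(0, 1) ⇒ blocked
+y: ray from P7(1, 1) has no placed part ⇒ clear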